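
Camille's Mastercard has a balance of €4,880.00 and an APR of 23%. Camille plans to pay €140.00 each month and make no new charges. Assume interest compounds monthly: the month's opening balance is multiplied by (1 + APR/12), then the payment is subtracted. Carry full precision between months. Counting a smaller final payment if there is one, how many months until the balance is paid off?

59 months

Monthly rate r = 23%/12 = 1.91667% = 0.0191667.
Recurrence: B ← B·(1+r) − €140.00.
Month 1: interest €93.53; balance after payment €4,833.53.
Month 2: interest €92.64; balance after payment €4,786.18.
Closed form: n = −ln(1 − rB₀/P)/ln(1+r) = −ln(0.3319)/ln(1.01917) ≈ 58.093, so the balance reaches zero during payment 59.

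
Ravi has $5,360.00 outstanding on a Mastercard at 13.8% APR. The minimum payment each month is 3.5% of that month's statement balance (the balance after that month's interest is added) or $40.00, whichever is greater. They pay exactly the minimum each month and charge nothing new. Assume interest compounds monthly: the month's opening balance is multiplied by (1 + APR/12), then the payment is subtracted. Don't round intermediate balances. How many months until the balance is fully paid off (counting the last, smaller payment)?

Monthly rate r = 13.8%/12 = 1.15% = 0.0115.
While 3.5% of the post-interest balance exceeds $40.00, each month B ← (B·(1+r))·(1 − 0.035), i.e. B shrinks by the factor (1+r)·0.965 = 0.9761.
This holds for months 1–65. Entering month 66 the balance is $1,112.30; 3.5% of the post-interest balance is now below $40.00, so the flat $40.00 minimum applies from here.
From month 66 a fixed $40.00 at rate r clears $1,112.30 in 34 more payments. Total: 65 + 34 = 99 months.

99 months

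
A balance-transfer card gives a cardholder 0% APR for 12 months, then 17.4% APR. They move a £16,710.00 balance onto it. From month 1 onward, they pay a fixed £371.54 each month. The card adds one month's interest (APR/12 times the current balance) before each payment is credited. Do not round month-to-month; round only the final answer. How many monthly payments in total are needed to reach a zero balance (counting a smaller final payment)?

Promo months 1–12 at r₀ = 0%/12 = 0; months 13+ at r₁ = 17.4%/12 = 0.0145.
After month 12 (no interest yet): B = £16,710.00 − 12·£371.54 = £12,251.52.
Then at r₁ with £371.54/mo: n₂ = −ln(1 − r₁·B/P)/ln(1+r₁) ≈ 45.18 → 46 more payments.

58 payments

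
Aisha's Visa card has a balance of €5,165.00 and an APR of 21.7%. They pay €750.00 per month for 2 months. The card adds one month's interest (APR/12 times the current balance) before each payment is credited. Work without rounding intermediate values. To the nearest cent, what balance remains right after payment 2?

Monthly rate r = 21.7%/12 = 1.80833% = 0.0180833.
Each month: B ← B·(1+r) − €750.00.
Month 1: interest €93.40; balance after payment €4,508.40.
Month 2: interest €81.53; balance after payment €3,839.93.

€3,839.93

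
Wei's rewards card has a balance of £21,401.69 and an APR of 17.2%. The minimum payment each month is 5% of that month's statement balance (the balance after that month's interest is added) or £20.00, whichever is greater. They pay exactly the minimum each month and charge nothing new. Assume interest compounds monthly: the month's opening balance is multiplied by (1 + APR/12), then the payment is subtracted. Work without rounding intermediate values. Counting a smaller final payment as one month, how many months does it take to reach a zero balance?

132 months

Monthly rate r = 17.2%/12 = 1.43333% = 0.0143333.
While 5% of the post-interest balance exceeds £20.00, each month B ← (B·(1+r))·(1 − 0.05), i.e. B shrinks by the factor (1+r)·0.95 = 0.96362.
This holds for months 1–108. Entering month 109 the balance is £390.94; 5% of the post-interest balance is now below £20.00, so the flat £20.00 minimum applies from here.
From month 109 a fixed £20.00 at rate r clears £390.94 in 24 more payments. Total: 108 + 24 = 132 months.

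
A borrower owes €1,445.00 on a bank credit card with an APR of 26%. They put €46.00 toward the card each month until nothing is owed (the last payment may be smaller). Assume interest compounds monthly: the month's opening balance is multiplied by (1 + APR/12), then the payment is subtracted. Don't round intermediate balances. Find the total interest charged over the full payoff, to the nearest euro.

Monthly rate r = 26%/12 = 2.16667% = 0.0216667.
Payoff takes n = ⌈−ln(1 − rB₀/P)/ln(1+r)⌉ = ⌈53.247⌉ = 54 payments; the last is €11.45.
Total paid = 53·€46.00 + €11.45 = €2,449.45.
Total interest = total paid − principal = €2,449.45 − €1,445.00 = €1,004.45.

€1,004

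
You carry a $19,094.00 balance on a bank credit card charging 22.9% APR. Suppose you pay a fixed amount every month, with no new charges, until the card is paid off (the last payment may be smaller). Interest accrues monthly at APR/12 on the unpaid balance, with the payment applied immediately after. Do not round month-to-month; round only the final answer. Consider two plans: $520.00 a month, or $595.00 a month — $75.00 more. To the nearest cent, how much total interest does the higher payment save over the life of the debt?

Monthly rate r = 22.9%/12 = 1.90833% = 0.0190833.
At $520.00/mo: n = ⌈−ln(1 − rB₀/P)/ln(1+r)⌉ = 64 payments (last $426.31); total interest = total paid − $19,094.00 = $14,092.31.
At $595.00/mo: 51 payments (last $82.55); total interest $10,738.55.
Interest saved = $14,092.31 − $10,738.55 = $3,353.76.

$3,353.76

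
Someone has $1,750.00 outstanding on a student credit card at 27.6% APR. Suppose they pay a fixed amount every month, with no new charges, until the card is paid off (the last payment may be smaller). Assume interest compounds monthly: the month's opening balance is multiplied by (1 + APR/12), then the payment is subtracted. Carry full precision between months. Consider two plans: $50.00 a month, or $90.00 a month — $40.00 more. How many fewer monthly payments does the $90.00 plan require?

45 fewer payments

Monthly rate r = 27.6%/12 = 2.3% = 0.023.
At $50.00/mo: n = ⌈−ln(1 − rB₀/P)/ln(1+r)⌉ = 72 payments (last $44.59); total interest = total paid − $1,750.00 = $1,844.59.
At $90.00/mo: 27 payments (last $6.29); total interest $596.29.
Payments saved = 72 − 27 = 45.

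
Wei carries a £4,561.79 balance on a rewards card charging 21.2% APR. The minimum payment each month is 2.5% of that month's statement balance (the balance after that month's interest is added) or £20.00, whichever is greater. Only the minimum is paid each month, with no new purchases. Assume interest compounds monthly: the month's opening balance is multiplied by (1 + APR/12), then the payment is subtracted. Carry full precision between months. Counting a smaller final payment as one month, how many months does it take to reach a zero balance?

Monthly rate r = 21.2%/12 = 1.76667% = 0.0176667.
While 2.5% of the post-interest balance exceeds £20.00, each month B ← (B·(1+r))·(1 − 0.025), i.e. B shrinks by the factor (1+r)·0.975 = 0.99223.
This holds for months 1–226. Entering month 227 the balance is £781.69; 2.5% of the post-interest balance is now below £20.00, so the flat £20.00 minimum applies from here.
From month 227 a fixed £20.00 at rate r clears £781.69 in 67 more payments. Total: 226 + 67 = 293 months.

293 months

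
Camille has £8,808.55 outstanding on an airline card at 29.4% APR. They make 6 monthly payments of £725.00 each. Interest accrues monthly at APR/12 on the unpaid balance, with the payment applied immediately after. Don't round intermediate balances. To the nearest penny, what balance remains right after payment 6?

£5,560.05

Monthly rate r = 29.4%/12 = 2.45% = 0.0245.
Each month: B ← B·(1+r) − £725.00.
Month 1: interest £215.81; balance after payment £8,299.36.
Month 2: interest £203.33; balance after payment £7,777.69.
Month 3: interest £190.55; balance after payment £7,243.25.
Month 4: interest £177.46; balance after payment £6,695.71.
Month 5: interest £164.04; balance after payment £6,134.75.
Month 6: interest £150.30; balance after payment £5,560.05.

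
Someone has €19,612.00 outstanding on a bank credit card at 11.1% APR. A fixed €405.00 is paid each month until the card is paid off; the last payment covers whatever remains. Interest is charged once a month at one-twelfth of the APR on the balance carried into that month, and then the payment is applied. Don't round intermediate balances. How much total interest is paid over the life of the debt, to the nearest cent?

€6,519.54

Monthly rate r = 11.1%/12 = 0.925% = 0.00925.
Payoff takes n = ⌈−ln(1 − rB₀/P)/ln(1+r)⌉ = ⌈64.521⌉ = 65 payments; the last is €211.54.
Total paid = 64·€405.00 + €211.54 = €26,131.54.
Total interest = total paid − principal = €26,131.54 − €19,612.00 = €6,519.54.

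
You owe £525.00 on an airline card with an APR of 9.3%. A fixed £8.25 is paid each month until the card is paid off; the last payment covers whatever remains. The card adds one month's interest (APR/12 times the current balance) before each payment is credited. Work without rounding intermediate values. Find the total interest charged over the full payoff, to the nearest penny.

Monthly rate r = 9.3%/12 = 0.775% = 0.00775.
Payoff takes n = ⌈−ln(1 − rB₀/P)/ln(1+r)⌉ = ⌈88.030⌉ = 89 payments; the last is £0.25.
Total paid = 88·£8.25 + £0.25 = £726.25.
Total interest = total paid − principal = £726.25 − £525.00 = £201.25.

£201.25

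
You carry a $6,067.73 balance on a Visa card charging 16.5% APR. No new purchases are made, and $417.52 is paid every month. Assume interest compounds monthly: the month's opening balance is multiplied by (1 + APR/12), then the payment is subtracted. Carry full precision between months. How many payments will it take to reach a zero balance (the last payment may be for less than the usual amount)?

Monthly rate r = 16.5%/12 = 1.375% = 0.01375.
Recurrence: B ← B·(1+r) − $417.52.
Month 1: interest $83.43; balance after payment $5,733.64.
Month 2: interest $78.84; balance after payment $5,394.96.
Closed form: n = −ln(1 − rB₀/P)/ln(1+r) = −ln(0.80017)/ln(1.01375) ≈ 16.324, so the balance reaches zero during payment 17.

17 months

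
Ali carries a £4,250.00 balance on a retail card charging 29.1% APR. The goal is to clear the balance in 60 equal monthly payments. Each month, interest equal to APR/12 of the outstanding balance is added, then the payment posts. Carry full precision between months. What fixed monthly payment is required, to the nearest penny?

Monthly rate r = 29.1%/12 = 2.425% = 0.02425.
Level-payment amortization: P = B₀·r / (1 − (1+r)^(−n)) = 4250.00·0.02425 / (1 − 1.02425^(−60)).
Denominator 1 − (1+r)^(−60) = 0.762512015.
P = 103.062 / 0.762512015 ≈ 135.16.

£135.16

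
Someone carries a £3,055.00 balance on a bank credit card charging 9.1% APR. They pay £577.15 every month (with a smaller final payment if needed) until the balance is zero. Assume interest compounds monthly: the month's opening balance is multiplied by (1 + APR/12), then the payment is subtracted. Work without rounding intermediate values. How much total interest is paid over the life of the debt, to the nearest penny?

£75.35

Monthly rate r = 9.1%/12 = 0.758333% = 0.00758333.
Payoff takes n = ⌈−ln(1 − rB₀/P)/ln(1+r)⌉ = ⌈5.423⌉ = 6 payments; the last is £244.60.
Total paid = 5·£577.15 + £244.60 = £3,130.35.
Total interest = total paid − principal = £3,130.35 − £3,055.00 = £75.35.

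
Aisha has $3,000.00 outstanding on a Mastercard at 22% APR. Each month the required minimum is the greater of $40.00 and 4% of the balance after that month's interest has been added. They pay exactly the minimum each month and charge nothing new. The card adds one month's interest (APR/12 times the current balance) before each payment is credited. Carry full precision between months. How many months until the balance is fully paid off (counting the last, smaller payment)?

Monthly rate r = 22%/12 = 1.83333% = 0.0183333.
While 4% of the post-interest balance exceeds $40.00, each month B ← (B·(1+r))·(1 − 0.04), i.e. B shrinks by the factor (1+r)·0.96 = 0.9776.
This holds for months 1–50. Entering month 51 the balance is $966.45; 4% of the post-interest balance is now below $40.00, so the flat $40.00 minimum applies from here.
From month 51 a fixed $40.00 at rate r clears $966.45 in 33 more payments. Total: 50 + 33 = 83 months.

83 months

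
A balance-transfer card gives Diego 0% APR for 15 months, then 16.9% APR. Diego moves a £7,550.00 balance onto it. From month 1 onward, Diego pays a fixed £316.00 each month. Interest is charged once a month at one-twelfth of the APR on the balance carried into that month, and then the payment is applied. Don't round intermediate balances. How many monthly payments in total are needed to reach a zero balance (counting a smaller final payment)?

Promo months 1–15 at r₀ = 0%/12 = 0; months 16+ at r₁ = 16.9%/12 = 0.0140833.
After month 15 (no interest yet): B = £7,550.00 − 15·£316.00 = £2,810.00.
Then at r₁ with £316.00/mo: n₂ = −ln(1 − r₁·B/P)/ln(1+r₁) ≈ 9.57 → 10 more payments.

25 months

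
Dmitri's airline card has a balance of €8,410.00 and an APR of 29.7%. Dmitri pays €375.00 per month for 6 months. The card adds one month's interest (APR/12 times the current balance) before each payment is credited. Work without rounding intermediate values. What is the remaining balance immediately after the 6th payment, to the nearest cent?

Monthly rate r = 29.7%/12 = 2.475% = 0.02475.
Each month: B ← B·(1+r) − €375.00.
Month 1: interest €208.15; balance after payment €8,243.15.
Month 2: interest €204.02; balance after payment €8,072.17.
Month 3: interest €199.79; balance after payment €7,896.95.
Month 4: interest €195.45; balance after payment €7,717.40.
Month 5: interest €191.01; balance after payment €7,533.41.
Month 6: interest €186.45; balance after payment €7,344.86.

€7,344.86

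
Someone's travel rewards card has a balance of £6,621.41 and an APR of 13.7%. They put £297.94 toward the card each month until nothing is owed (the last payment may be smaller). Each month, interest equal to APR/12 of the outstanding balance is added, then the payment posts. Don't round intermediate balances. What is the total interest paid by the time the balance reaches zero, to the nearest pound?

£1,060

Monthly rate r = 13.7%/12 = 1.14167% = 0.0114167.
Payoff takes n = ⌈−ln(1 − rB₀/P)/ln(1+r)⌉ = ⌈25.780⌉ = 26 payments; the last is £232.82.
Total paid = 25·£297.94 + £232.82 = £7,681.32.
Total interest = total paid − principal = £7,681.32 − £6,621.41 = £1,059.91.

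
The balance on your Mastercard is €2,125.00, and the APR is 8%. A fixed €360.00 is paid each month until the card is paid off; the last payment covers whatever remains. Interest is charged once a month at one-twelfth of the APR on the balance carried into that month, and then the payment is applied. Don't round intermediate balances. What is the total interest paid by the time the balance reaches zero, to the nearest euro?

€50

Monthly rate r = 8%/12 = 0.666667% = 0.00666667.
Payoff takes n = ⌈−ln(1 − rB₀/P)/ln(1+r)⌉ = ⌈6.042⌉ = 7 payments; the last is €15.21.
Total paid = 6·€360.00 + €15.21 = €2,175.21.
Total interest = total paid − principal = €2,175.21 − €2,125.00 = €50.21.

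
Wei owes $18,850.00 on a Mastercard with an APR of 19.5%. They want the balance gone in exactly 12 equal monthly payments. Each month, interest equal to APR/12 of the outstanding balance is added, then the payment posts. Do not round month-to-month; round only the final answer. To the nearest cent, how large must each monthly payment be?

$1,741.65

Monthly rate r = 19.5%/12 = 1.625% = 0.01625.
Level-payment amortization: P = B₀·r / (1 − (1+r)^(−n)) = 18850.00·0.01625 / (1 − 1.01625^(−12)).
Denominator 1 − (1+r)^(−12) = 0.175874605.
P = 306.312 / 0.175874605 ≈ 1741.65.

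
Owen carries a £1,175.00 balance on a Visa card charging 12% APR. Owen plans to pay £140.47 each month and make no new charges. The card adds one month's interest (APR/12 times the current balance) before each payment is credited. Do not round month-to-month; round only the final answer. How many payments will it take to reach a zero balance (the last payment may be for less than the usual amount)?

Monthly rate r = 12%/12 = 1% = 0.01.
Recurrence: B ← B·(1+r) − £140.47.
Month 1: interest £11.75; balance after payment £1,046.28.
Month 2: interest £10.46; balance after payment £916.27.
Closed form: n = −ln(1 − rB₀/P)/ln(1+r) = −ln(0.91635)/ln(1.01) ≈ 8.779, so the balance reaches zero during payment 9.

9 months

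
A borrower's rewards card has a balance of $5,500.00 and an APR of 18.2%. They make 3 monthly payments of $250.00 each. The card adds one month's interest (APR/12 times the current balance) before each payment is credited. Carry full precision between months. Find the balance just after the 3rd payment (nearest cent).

$4,992.63

Monthly rate r = 18.2%/12 = 1.51667% = 0.0151667.
Each month: B ← B·(1+r) − $250.00.
Month 1: interest $83.42; balance after payment $5,333.42.
Month 2: interest $80.89; balance after payment $5,164.31.
Month 3: interest $78.33; balance after payment $4,992.63.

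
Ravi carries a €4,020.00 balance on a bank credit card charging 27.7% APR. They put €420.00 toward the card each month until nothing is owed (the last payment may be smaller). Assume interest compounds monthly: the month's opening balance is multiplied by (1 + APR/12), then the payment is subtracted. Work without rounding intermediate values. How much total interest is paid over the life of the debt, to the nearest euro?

Monthly rate r = 27.7%/12 = 2.30833% = 0.0230833.
Payoff takes n = ⌈−ln(1 − rB₀/P)/ln(1+r)⌉ = ⌈10.940⌉ = 11 payments; the last is €395.19.
Total paid = 10·€420.00 + €395.19 = €4,595.19.
Total interest = total paid − principal = €4,595.19 − €4,020.00 = €575.19.

€575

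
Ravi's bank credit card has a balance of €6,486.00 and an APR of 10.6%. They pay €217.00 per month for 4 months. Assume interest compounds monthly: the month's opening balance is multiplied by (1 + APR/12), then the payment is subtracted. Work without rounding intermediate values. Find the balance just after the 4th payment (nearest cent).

Monthly rate r = 10.6%/12 = 0.883333% = 0.00883333.
Each month: B ← B·(1+r) − €217.00.
Month 1: interest €57.29; balance after payment €6,326.29.
Month 2: interest €55.88; balance after payment €6,165.18.
Month 3: interest €54.46; balance after payment €6,002.63.
Month 4: interest €53.02; balance after payment €5,838.66.

€5,838.66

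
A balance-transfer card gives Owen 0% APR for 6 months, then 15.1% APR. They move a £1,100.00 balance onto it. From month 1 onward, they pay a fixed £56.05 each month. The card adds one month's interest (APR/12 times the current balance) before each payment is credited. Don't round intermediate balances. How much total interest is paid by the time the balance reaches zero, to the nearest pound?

£79

Promo months 1–6 at r₀ = 0%/12 = 0; months 7+ at r₁ = 15.1%/12 = 0.0125833.
After month 6 (no interest yet): B = £1,100.00 − 6·£56.05 = £763.70.
Then at r₁ with £56.05/mo: n₂ = −ln(1 − r₁·B/P)/ln(1+r₁) ≈ 15.04 → 16 more payments.
Total paid = 21·£56.05 + £2.29 = £1,179.34; interest = £1,179.34 − £1,100.00 = £79.34.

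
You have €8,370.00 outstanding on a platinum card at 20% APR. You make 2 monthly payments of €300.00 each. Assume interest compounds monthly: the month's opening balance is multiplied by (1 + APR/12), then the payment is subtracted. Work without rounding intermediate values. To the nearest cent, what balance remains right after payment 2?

Monthly rate r = 20%/12 = 1.66667% = 0.0166667.
Each month: B ← B·(1+r) − €300.00.
Month 1: interest €139.50; balance after payment €8,209.50.
Month 2: interest €136.82; balance after payment €8,046.33.

€8,046.33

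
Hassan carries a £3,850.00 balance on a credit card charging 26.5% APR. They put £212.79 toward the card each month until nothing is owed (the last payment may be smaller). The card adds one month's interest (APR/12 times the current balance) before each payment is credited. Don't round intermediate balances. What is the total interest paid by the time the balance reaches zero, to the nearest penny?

£1,119.62

Monthly rate r = 26.5%/12 = 2.20833% = 0.0220833.
Payoff takes n = ⌈−ln(1 − rB₀/P)/ln(1+r)⌉ = ⌈23.352⌉ = 24 payments; the last is £75.45.
Total paid = 23·£212.79 + £75.45 = £4,969.62.
Total interest = total paid − principal = £4,969.62 − £3,850.00 = £1,119.62.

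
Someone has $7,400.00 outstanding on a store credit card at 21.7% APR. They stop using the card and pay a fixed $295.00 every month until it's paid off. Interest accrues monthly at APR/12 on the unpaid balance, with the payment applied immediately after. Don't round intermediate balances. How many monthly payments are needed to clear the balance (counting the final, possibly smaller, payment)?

Monthly rate r = 21.7%/12 = 1.80833% = 0.0180833.
Recurrence: B ← B·(1+r) − $295.00.
Month 1: interest $133.82; balance after payment $7,238.82.
Month 2: interest $130.90; balance after payment $7,074.72.
Closed form: n = −ln(1 − rB₀/P)/ln(1+r) = −ln(0.54638)/ln(1.01808) ≈ 33.726, so the balance reaches zero during payment 34.

34 months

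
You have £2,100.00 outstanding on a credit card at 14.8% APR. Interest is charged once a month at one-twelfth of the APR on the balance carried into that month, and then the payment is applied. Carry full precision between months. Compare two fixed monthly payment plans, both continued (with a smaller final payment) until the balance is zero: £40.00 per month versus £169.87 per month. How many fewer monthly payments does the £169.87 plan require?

Monthly rate r = 14.8%/12 = 1.23333% = 0.0123333.
At £40.00/mo: n = ⌈−ln(1 − rB₀/P)/ln(1+r)⌉ = 86 payments (last £2.57); total interest = total paid − £2,100.00 = £1,302.57.
At £169.87/mo: 14 payments (last £84.46); total interest £192.77.
Payments saved = 86 − 14 = 72.

72 fewer payments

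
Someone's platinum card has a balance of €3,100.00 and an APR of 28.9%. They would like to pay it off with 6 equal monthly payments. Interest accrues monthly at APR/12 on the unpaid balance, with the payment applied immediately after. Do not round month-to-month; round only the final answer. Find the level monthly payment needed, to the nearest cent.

€561.08

Monthly rate r = 28.9%/12 = 2.40833% = 0.0240833.
Level-payment amortization: P = B₀·r / (1 − (1+r)^(−n)) = 3100.00·0.0240833 / (1 − 1.02408^(−6)).
Denominator 1 − (1+r)^(−6) = 0.133061658.
P = 74.6583 / 0.133061658 ≈ 561.08.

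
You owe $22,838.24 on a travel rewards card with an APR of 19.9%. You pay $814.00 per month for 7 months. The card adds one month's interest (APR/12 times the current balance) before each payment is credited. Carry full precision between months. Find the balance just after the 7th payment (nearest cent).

$19,635.54

Monthly rate r = 19.9%/12 = 1.65833% = 0.0165833.
Each month: B ← B·(1+r) − $814.00.
Month 1: interest $378.73; balance after payment $22,402.97.
Month 2: interest $371.52; balance after payment $21,960.49.
Month 3: interest $364.18; balance after payment $21,510.67.
Month 4: interest $356.72; balance after payment $21,053.39.
Month 5: interest $349.14; balance after payment $20,588.52.
Month 6: interest $341.43; balance after payment $20,115.95.
Month 7: interest $333.59; balance after payment $19,635.54.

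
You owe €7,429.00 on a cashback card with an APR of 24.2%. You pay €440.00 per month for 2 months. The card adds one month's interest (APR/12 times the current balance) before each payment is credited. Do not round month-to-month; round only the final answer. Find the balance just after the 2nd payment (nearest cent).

Monthly rate r = 24.2%/12 = 2.01667% = 0.0201667.
Each month: B ← B·(1+r) − €440.00.
Month 1: interest €149.82; balance after payment €7,138.82.
Month 2: interest €143.97; balance after payment €6,842.78.

€6,842.78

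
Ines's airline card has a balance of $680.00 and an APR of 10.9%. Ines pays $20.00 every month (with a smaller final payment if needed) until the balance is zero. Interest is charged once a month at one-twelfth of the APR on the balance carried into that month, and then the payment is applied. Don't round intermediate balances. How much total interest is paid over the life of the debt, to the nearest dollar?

Monthly rate r = 10.9%/12 = 0.908333% = 0.00908333.
Payoff takes n = ⌈−ln(1 − rB₀/P)/ln(1+r)⌉ = ⌈40.849⌉ = 41 payments; the last is $17.00.
Total paid = 40·$20.00 + $17.00 = $817.00.
Total interest = total paid − principal = $817.00 − $680.00 = $137.00.

$137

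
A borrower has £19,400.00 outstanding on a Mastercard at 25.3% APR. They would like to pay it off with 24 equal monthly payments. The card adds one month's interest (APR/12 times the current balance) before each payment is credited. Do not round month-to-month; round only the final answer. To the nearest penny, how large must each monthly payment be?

£1,038.33

Monthly rate r = 25.3%/12 = 2.10833% = 0.0210833.
Level-payment amortization: P = B₀·r / (1 − (1+r)^(−n)) = 19400.00·0.0210833 / (1 − 1.02108^(−24)).
Denominator 1 − (1+r)^(−24) = 0.39391784.
P = 409.017 / 0.39391784 ≈ 1038.33.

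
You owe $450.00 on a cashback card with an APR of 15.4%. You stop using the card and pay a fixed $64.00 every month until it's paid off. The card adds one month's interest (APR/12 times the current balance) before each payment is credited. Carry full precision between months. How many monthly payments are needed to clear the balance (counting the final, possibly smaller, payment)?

Monthly rate r = 15.4%/12 = 1.28333% = 0.0128333.
Recurrence: B ← B·(1+r) − $64.00.
Month 1: interest $5.78; balance after payment $391.77.
Month 2: interest $5.03; balance after payment $332.80.
Closed form: n = −ln(1 − rB₀/P)/ln(1+r) = −ln(0.90977)/ln(1.01283) ≈ 7.416, so the balance reaches zero during payment 8.

8 payments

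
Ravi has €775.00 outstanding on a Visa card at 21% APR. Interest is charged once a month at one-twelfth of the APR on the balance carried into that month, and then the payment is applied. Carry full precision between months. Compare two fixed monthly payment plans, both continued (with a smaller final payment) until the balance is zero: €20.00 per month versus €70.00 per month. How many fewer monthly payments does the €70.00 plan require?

Monthly rate r = 21%/12 = 1.75% = 0.0175.
At €20.00/mo: n = ⌈−ln(1 − rB₀/P)/ln(1+r)⌉ = 66 payments (last €6.88); total interest = total paid − €775.00 = €531.88.
At €70.00/mo: 13 payments (last €29.11); total interest €94.11.
Payments saved = 66 − 13 = 53.

53 fewer payments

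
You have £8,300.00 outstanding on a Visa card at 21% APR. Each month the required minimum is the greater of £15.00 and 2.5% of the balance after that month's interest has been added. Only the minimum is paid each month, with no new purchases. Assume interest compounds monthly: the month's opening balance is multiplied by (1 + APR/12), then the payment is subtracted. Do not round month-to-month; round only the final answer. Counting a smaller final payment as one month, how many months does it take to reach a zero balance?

399 months

Monthly rate r = 21%/12 = 1.75% = 0.0175.
While 2.5% of the post-interest balance exceeds £15.00, each month B ← (B·(1+r))·(1 − 0.025), i.e. B shrinks by the factor (1+r)·0.975 = 0.99206.
This holds for months 1–332. Entering month 333 the balance is £588.89; 2.5% of the post-interest balance is now below £15.00, so the flat £15.00 minimum applies from here.
From month 333 a fixed £15.00 at rate r clears £588.89 in 67 more payments. Total: 332 + 67 = 399 months.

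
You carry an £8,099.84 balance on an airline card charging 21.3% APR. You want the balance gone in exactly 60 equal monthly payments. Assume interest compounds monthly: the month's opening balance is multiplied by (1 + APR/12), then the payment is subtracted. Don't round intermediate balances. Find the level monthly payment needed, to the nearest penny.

Monthly rate r = 21.3%/12 = 1.775% = 0.01775.
Level-payment amortization: P = B₀·r / (1 − (1+r)^(−n)) = 8099.84·0.01775 / (1 − 1.01775^(−60)).
Denominator 1 − (1+r)^(−60) = 0.652036783.
P = 143.772 / 0.652036783 ≈ 220.50.

£220.50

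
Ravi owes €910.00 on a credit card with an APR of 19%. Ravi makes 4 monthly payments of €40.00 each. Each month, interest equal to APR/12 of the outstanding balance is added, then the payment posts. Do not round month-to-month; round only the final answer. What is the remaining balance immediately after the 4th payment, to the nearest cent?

€805.18

Monthly rate r = 19%/12 = 1.58333% = 0.0158333.
Each month: B ← B·(1+r) − €40.00.
Month 1: interest €14.41; balance after payment €884.41.
Month 2: interest €14.00; balance after payment €858.41.
Month 3: interest €13.59; balance after payment €832.00.
Month 4: interest €13.17; balance after payment €805.18.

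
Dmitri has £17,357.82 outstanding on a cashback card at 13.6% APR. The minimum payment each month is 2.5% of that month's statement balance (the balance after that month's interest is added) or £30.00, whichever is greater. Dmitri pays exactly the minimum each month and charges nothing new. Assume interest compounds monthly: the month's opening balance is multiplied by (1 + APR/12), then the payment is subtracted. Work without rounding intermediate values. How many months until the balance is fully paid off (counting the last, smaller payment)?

244 months

Monthly rate r = 13.6%/12 = 1.13333% = 0.0113333.
While 2.5% of the post-interest balance exceeds £30.00, each month B ← (B·(1+r))·(1 − 0.025), i.e. B shrinks by the factor (1+r)·0.975 = 0.98605.
This holds for months 1–191. Entering month 192 the balance is £1,186.29; 2.5% of the post-interest balance is now below £30.00, so the flat £30.00 minimum applies from here.
From month 192 a fixed £30.00 at rate r clears £1,186.29 in 53 more payments. Total: 191 + 53 = 244 months.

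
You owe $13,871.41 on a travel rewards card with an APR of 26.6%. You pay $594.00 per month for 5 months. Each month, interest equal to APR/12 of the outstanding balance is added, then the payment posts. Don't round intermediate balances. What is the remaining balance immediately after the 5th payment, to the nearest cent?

$12,373.89

Monthly rate r = 26.6%/12 = 2.21667% = 0.0221667.
Each month: B ← B·(1+r) − $594.00.
Month 1: interest $307.48; balance after payment $13,584.89.
Month 2: interest $301.13; balance after payment $13,292.02.
Month 3: interest $294.64; balance after payment $12,992.66.
Month 4: interest $288.00; balance after payment $12,686.67.
Month 5: interest $281.22; balance after payment $12,373.89.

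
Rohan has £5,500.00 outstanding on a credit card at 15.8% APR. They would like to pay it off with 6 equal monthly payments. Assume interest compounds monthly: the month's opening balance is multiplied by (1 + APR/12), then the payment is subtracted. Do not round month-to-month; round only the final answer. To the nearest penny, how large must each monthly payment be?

£959.37

Monthly rate r = 15.8%/12 = 1.31667% = 0.0131667.
Level-payment amortization: P = B₀·r / (1 − (1+r)^(−n)) = 5500.00·0.0131667 / (1 − 1.01317^(−6)).
Denominator 1 − (1+r)^(−6) = 0.0754835521.
P = 72.4167 / 0.0754835521 ≈ 959.37.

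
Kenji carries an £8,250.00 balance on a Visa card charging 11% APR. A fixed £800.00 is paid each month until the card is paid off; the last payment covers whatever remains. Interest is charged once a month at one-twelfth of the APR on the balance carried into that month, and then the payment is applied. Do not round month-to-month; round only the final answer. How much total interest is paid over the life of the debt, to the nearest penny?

Monthly rate r = 11%/12 = 0.916667% = 0.00916667.
Payoff takes n = ⌈−ln(1 − rB₀/P)/ln(1+r)⌉ = ⌈10.883⌉ = 11 payments; the last is £706.44.
Total paid = 10·£800.00 + £706.44 = £8,706.44.
Total interest = total paid − principal = £8,706.44 − £8,250.00 = £456.44.

£456.44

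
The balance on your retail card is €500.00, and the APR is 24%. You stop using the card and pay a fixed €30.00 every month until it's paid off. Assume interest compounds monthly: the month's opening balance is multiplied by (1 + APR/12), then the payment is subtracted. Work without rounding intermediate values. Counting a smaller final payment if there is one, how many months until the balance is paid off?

Monthly rate r = 24%/12 = 2% = 0.02.
Recurrence: B ← B·(1+r) − €30.00.
Month 1: interest €10.00; balance after payment €480.00.
Month 2: interest €9.60; balance after payment €459.60.
Closed form: n = −ln(1 − rB₀/P)/ln(1+r) = −ln(0.66667)/ln(1.02) ≈ 20.475, so the balance reaches zero during payment 21.

21 payments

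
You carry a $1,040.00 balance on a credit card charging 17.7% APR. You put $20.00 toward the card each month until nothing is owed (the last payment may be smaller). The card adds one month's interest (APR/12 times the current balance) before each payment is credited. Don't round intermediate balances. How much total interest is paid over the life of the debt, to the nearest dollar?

$950

Monthly rate r = 17.7%/12 = 1.475% = 0.01475.
Payoff takes n = ⌈−ln(1 − rB₀/P)/ln(1+r)⌉ = ⌈99.487⌉ = 100 payments; the last is $9.78.
Total paid = 99·$20.00 + $9.78 = $1,989.78.
Total interest = total paid − principal = $1,989.78 − $1,040.00 = $949.78.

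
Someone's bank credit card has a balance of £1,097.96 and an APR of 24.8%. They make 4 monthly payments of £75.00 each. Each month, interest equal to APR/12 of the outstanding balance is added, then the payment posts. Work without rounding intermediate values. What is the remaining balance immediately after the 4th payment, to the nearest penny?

Monthly rate r = 24.8%/12 = 2.06667% = 0.0206667.
Each month: B ← B·(1+r) − £75.00.
Month 1: interest £22.69; balance after payment £1,045.65.
Month 2: interest £21.61; balance after payment £992.26.
Month 3: interest £20.51; balance after payment £937.77.
Month 4: interest £19.38; balance after payment £882.15.

£882.15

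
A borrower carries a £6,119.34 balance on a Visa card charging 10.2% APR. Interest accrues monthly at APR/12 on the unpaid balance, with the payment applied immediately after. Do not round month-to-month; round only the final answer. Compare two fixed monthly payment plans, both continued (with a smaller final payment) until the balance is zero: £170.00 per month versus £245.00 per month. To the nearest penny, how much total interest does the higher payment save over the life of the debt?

£427.93

Monthly rate r = 10.2%/12 = 0.85% = 0.0085.
At £170.00/mo: n = ⌈−ln(1 − rB₀/P)/ln(1+r)⌉ = 44 payments (last £25.81); total interest = total paid − £6,119.34 = £1,216.47.
At £245.00/mo: 29 payments (last £47.88); total interest £788.54.
Interest saved = £1,216.47 − £788.54 = £427.93.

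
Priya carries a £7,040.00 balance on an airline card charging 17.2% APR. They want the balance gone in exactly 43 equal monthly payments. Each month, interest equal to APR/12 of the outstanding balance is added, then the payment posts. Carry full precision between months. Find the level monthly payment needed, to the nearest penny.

£220.46

Monthly rate r = 17.2%/12 = 1.43333% = 0.0143333.
Level-payment amortization: P = B₀·r / (1 − (1+r)^(−n)) = 7040.00·0.0143333 / (1 − 1.01433^(−43)).
Denominator 1 − (1+r)^(−43) = 0.457711991.
P = 100.907 / 0.457711991 ≈ 220.46.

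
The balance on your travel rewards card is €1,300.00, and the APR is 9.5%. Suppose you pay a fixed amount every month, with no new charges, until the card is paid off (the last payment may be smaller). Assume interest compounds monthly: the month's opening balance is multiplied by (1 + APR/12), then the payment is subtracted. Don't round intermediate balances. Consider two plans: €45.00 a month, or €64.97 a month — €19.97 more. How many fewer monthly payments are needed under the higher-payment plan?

11 fewer payments

Monthly rate r = 9.5%/12 = 0.791667% = 0.00791667.
At €45.00/mo: n = ⌈−ln(1 − rB₀/P)/ln(1+r)⌉ = 33 payments (last €41.94); total interest = total paid − €1,300.00 = €181.94.
At €64.97/mo: 22 payments (last €56.57); total interest €120.94.
Payments saved = 33 − 22 = 11.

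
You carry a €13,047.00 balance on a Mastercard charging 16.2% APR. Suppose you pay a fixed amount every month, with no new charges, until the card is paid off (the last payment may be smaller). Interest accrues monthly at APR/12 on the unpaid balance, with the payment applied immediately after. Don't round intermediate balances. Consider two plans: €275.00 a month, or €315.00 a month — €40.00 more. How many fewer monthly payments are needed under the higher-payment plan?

15 fewer payments

Monthly rate r = 16.2%/12 = 1.35% = 0.0135.
At €275.00/mo: n = ⌈−ln(1 − rB₀/P)/ln(1+r)⌉ = 77 payments (last €79.84); total interest = total paid − €13,047.00 = €7,932.84.
At €315.00/mo: 62 payments (last €25.43); total interest €6,193.43.
Payments saved = 77 − 62 = 15.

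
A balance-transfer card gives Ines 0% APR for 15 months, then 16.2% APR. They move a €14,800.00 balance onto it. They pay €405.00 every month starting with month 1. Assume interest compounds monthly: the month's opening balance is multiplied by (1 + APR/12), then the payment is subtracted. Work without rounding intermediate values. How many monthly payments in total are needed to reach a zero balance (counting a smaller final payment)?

Promo months 1–15 at r₀ = 0%/12 = 0; months 16+ at r₁ = 16.2%/12 = 0.0135.
After month 15 (no interest yet): B = €14,800.00 − 15·€405.00 = €8,725.00.
Then at r₁ with €405.00/mo: n₂ = −ln(1 − r₁·B/P)/ln(1+r₁) ≈ 25.63 → 26 more payments.

41 months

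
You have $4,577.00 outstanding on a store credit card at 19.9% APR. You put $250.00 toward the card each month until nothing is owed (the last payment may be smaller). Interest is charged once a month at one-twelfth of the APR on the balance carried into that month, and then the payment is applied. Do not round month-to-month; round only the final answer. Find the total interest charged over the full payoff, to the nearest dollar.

$923

Monthly rate r = 19.9%/12 = 1.65833% = 0.0165833.
Payoff takes n = ⌈−ln(1 − rB₀/P)/ln(1+r)⌉ = ⌈22.000⌉ = 23 payments; the last is $0.01.
Total paid = 22·$250.00 + $0.01 = $5,500.01.
Total interest = total paid − principal = $5,500.01 − $4,577.00 = $923.01.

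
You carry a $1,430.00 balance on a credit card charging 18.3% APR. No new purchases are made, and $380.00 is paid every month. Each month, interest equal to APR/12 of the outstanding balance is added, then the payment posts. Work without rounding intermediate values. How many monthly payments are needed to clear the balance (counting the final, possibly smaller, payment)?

Monthly rate r = 18.3%/12 = 1.525% = 0.01525.
Recurrence: B ← B·(1+r) − $380.00.
Month 1: interest $21.81; balance after payment $1,071.81.
Month 2: interest $16.35; balance after payment $708.15.
Month 3: interest $10.80; balance after payment $338.95.
Month 4: interest $5.17; balance after payment $0.00.

4 months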